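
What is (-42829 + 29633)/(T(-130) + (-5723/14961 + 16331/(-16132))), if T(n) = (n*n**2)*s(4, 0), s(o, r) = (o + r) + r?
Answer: 3184865842992/2120991624027527 ≈ 0.0015016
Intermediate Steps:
s(o, r) = o + 2*r
T(n) = 4*n**3 (T(n) = (n*n**2)*(4 + 2*0) = n**3*(4 + 0) = n**3*4 = 4*n**3)
(-42829 + 29633)/(T(-130) + (-5723/14961 + 16331/(-16132))) = (-42829 + 29633)/(4*(-130)**3 + (-5723/14961 + 16331/(-16132))) = -13196/(4*(-2197000) + (-5723*1/14961 + 16331*(-1/16132))) = -13196/(-8788000 + (-5723/14961 - 16331/16132)) = -13196/(-8788000 - 336651527/241350852) = -13196/(-2120991624027527/241350852) = -13196*(-241350852/2120991624027527) = 3184865842992/2120991624027527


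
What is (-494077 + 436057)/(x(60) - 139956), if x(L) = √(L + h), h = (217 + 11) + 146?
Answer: 4060123560/9793840751 + 29010*√434/9793840751 ≈ 0.41462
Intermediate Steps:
h = 374 (h = 228 + 146 = 374)
x(L) = √(374 + L) (x(L) = √(L + 374) = √(374 + L))
(-494077 + 436057)/(x(60) - 139956) = (-494077 + 436057)/(√(374 + 60) - 139956) = -58020/(√434 - 139956) = -58020/(-139956 + √434)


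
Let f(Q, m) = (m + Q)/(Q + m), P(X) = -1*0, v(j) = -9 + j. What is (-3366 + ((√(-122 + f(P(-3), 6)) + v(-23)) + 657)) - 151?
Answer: -2892 + 11*I ≈ -2892.0 + 11.0*I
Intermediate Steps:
P(X) = 0
f(Q, m) = 1 (f(Q, m) = (Q + m)/(Q + m) = 1)
(-3366 + ((√(-122 + f(P(-3), 6)) + v(-23)) + 657)) - 151 = (-3366 + ((√(-122 + 1) + (-9 - 23)) + 657)) - 151 = (-3366 + ((√(-121) - 32) + 657)) - 151 = (-3366 + ((11*I - 32) + 657)) - 151 = (-3366 + ((-32 + 11*I) + 657)) - 151 = (-3366 + (625 + 11*I)) - 151 = (-2741 + 11*I) - 151 = -2892 + 11*I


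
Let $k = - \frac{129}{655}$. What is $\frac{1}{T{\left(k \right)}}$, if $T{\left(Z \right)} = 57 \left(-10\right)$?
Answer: $- \frac{1}{570} \approx -0.0017544$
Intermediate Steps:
$k = - \frac{129}{655}$ ($k = \left(-129\right) \frac{1}{655} = - \frac{129}{655} \approx -0.19695$)
$T{\left(Z \right)} = -570$
$\frac{1}{T{\left(k \right)}} = \frac{1}{-570} = - \frac{1}{570}$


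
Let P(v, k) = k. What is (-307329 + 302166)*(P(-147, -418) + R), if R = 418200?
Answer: -2157008466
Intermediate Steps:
(-307329 + 302166)*(P(-147, -418) + R) = (-307329 + 302166)*(-418 + 418200) = -5163*417782 = -2157008466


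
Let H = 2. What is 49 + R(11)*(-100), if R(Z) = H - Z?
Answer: 949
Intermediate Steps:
R(Z) = 2 - Z
49 + R(11)*(-100) = 49 + (2 - 1*11)*(-100) = 49 + (2 - 11)*(-100) = 49 - 9*(-100) = 49 + 900 = 949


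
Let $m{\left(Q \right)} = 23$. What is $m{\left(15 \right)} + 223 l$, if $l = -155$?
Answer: $-34542$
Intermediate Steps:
$m{\left(15 \right)} + 223 l = 23 + 223 \left(-155\right) = 23 - 34565 = -34542$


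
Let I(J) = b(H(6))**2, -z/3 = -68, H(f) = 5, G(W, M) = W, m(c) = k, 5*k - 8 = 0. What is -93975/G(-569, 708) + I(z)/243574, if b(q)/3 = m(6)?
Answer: 286123496997/1732420075 ≈ 165.16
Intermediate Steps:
k = 8/5 (k = 8/5 + (1/5)*0 = 8/5 + 0 = 8/5 ≈ 1.6000)
m(c) = 8/5
b(q) = 24/5 (b(q) = 3*(8/5) = 24/5)
z = 204 (z = -3*(-68) = 204)
I(J) = 576/25 (I(J) = (24/5)**2 = 576/25)
-93975/G(-569, 708) + I(z)/243574 = -93975/(-569) + (576/25)/243574 = -93975*(-1/569) + (576/25)*(1/243574) = 93975/569 + 288/3044675 = 286123496997/1732420075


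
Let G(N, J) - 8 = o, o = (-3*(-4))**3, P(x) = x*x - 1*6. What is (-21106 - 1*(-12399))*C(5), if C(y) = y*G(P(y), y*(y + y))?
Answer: -75576760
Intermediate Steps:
P(x) = -6 + x**2 (P(x) = x**2 - 6 = -6 + x**2)
o = 1728 (o = 12**3 = 1728)
G(N, J) = 1736 (G(N, J) = 8 + 1728 = 1736)
C(y) = 1736*y (C(y) = y*1736 = 1736*y)
(-21106 - 1*(-12399))*C(5) = (-21106 - 1*(-12399))*(1736*5) = (-21106 + 12399)*8680 = -8707*8680 = -75576760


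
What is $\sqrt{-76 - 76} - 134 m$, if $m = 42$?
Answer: $-5628 + 2 i \sqrt{38} \approx -5628.0 + 12.329 i$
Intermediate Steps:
$\sqrt{-76 - 76} - 134 m = \sqrt{-76 - 76} - 5628 = \sqrt{-152} - 5628 = 2 i \sqrt{38} - 5628 = -5628 + 2 i \sqrt{38}$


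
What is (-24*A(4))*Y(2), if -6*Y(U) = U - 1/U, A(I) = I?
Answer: 24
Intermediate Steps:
Y(U) = -U/6 + 1/(6*U) (Y(U) = -(U - 1/U)/6 = -U/6 + 1/(6*U))
(-24*A(4))*Y(2) = (-24*4)*((⅙)*(1 - 1*2²)/2) = -16*(1 - 1*4)/2 = -16*(1 - 4)/2 = -16*(-3)/2 = -96*(-¼) = 24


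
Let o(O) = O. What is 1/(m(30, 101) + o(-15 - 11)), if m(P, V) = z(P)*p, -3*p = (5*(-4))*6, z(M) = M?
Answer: 1/1174 ≈ 0.00085179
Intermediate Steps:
p = 40 (p = -5*(-4)*6/3 = -(-20)*6/3 = -⅓*(-120) = 40)
m(P, V) = 40*P (m(P, V) = P*40 = 40*P)
1/(m(30, 101) + o(-15 - 11)) = 1/(40*30 + (-15 - 11)) = 1/(1200 - 26) = 1/1174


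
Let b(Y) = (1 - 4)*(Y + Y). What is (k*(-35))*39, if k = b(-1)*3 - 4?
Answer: -19110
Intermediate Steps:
b(Y) = -6*Y
k = 14 (k = -6*(-1)*3 - 4 = 6*3 - 4 = 18 - 4 = 14)
(k*(-35))*39 = (14*(-35))*39 = -490*39 = -19110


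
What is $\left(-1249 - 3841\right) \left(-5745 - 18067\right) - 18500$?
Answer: $121184580$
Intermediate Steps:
$\left(-1249 - 3841\right) \left(-5745 - 18067\right) - 18500 = \left(-5090\right) \left(-23812\right) - 18500 = 121203080 - 18500 = 121184580$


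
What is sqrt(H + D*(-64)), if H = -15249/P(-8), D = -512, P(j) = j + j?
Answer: sqrt(539537)/4 ≈ 183.63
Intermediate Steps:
P(j) = 2*j
H = 15249/16 (H = -15249/(2*(-8)) = -15249/(-16) = -15249*(-1/16) = 15249/16 ≈ 953.06)
sqrt(H + D*(-64)) = sqrt(15249/16 - 512*(-64)) = sqrt(15249/16 + 32768) = sqrt(539537/16) = sqrt(539537)/4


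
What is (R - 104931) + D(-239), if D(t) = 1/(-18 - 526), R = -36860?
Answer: -77134305/544 ≈ -1.4179e+5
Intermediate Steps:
D(t) = -1/544 (D(t) = 1/(-544) = -1/544)
(R - 104931) + D(-239) = (-36860 - 104931) - 1/544 = -141791 - 1/544 = -77134305/544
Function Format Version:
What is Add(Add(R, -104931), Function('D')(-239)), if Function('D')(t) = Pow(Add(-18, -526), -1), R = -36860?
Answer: Rational(-77134305, 544) ≈ -1.4179e+5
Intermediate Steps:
Function('D')(t) = Rational(-1, 544) (Function('D')(t) = Pow(-544, -1) = Rational(-1, 544))
Add(Add(R, -104931), Function('D')(-239)) = Add(Add(-36860, -104931), Rational(-1, 544)) = Add(-141791, Rational(-1, 544)) = Rational(-77134305, 544)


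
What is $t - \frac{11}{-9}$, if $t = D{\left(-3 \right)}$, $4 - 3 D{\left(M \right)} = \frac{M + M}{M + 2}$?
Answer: $\frac{5}{9} \approx 0.55556$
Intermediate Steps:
$D{\left(M \right)} = \frac{4}{3} - \frac{2 M}{3 \left(2 + M\right)}$ ($D{\left(M \right)} = \frac{4}{3} - \frac{\left(M + M\right) \frac{1}{M + 2}}{3} = \frac{4}{3} - \frac{2 M \frac{1}{2 + M}}{3} = \frac{4}{3} - \frac{2 M}{3 \left(2 + M\right)}$)
$t = - \frac{2}{3}$ ($t = \frac{2 \left(4 - 3\right)}{3 \left(2 - 3\right)} = \frac{2}{3} \frac{1}{-1} \cdot 1 = \frac{2}{3} \left(-1\right) 1 = - \frac{2}{3} \approx -0.66667$)
$t - \frac{11}{-9} = - \frac{2}{3} - \frac{11}{-9} = - \frac{2}{3} - - \frac{11}{9} = - \frac{2}{3} + \frac{11}{9} = \frac{5}{9}$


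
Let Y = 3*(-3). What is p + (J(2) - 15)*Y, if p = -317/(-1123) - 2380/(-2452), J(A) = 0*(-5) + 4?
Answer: 69014007/688399 ≈ 100.25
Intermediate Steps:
J(A) = 4 (J(A) = 0 + 4 = 4)
Y = -9
p = 862506/688399 (p = -317*(-1/1123) - 2380*(-1/2452) = 317/1123 + 595/613 = 862506/688399 ≈ 1.2529)
p + (J(2) - 15)*Y = 862506/688399 + (4 - 15)*(-9) = 862506/688399 - 11*(-9) = 862506/688399 + 99 = 69014007/688399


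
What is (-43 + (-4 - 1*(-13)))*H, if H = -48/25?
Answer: 1632/25 ≈ 65.280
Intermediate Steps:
H = -48/25 (H = -48*1/25 = -48/25 ≈ -1.9200)
(-43 + (-4 - 1*(-13)))*H = (-43 + (-4 - 1*(-13)))*(-48/25) = (-43 + (-4 + 13))*(-48/25) = (-43 + 9)*(-48/25) = -34*(-48/25) = 1632/25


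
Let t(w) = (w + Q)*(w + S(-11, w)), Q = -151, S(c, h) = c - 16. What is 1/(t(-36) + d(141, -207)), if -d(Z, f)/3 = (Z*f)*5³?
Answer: 1/10956906 ≈ 9.1267e-8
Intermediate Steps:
S(c, h) = -16 + c
t(w) = (-151 + w)*(-27 + w) (t(w) = (w - 151)*(w + (-16 - 11)) = (-151 + w)*(w - 27) = (-151 + w)*(-27 + w))
d(Z, f) = -375*Z*f (d(Z, f) = -3*Z*f*5³ = -3*Z*f*125 = -375*Z*f)
1/(t(-36) + d(141, -207)) = 1/((4077 + (-36)² - 178*(-36)) - 375*141*(-207)) = 1/((4077 + 1296 + 6408) + 10945125) = 1/(11781 + 10945125) = 1/10956906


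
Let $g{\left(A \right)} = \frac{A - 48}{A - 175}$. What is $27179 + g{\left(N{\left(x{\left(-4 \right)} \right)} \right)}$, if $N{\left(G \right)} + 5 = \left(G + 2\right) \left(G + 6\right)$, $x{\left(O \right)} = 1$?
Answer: $\frac{4321493}{159} \approx 27179.0$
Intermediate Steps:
$N{\left(G \right)} = -5 + \left(2 + G\right) \left(6 + G\right)$ ($N{\left(G \right)} = -5 + \left(G + 2\right) \left(G + 6\right) = -5 + \left(2 + G\right) \left(6 + G\right)$)
$g{\left(A \right)} = \frac{-48 + A}{-175 + A}$
$27179 + g{\left(N{\left(x{\left(-4 \right)} \right)} \right)} = 27179 + \frac{-48 + \left(7 + 1^{2} + 8 \cdot 1\right)}{-175 + \left(7 + 1^{2} + 8 \cdot 1\right)} = 27179 + \frac{-48 + \left(7 + 1 + 8\right)}{-175 + \left(7 + 1 + 8\right)} = 27179 + \frac{-48 + 16}{-175 + 16} = 27179 + \frac{1}{-159} \left(-32\right) = 27179 - - \frac{32}{159} = 27179 + \frac{32}{159} = \frac{4321493}{159}$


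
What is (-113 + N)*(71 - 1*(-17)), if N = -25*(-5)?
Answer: 1056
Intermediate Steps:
N = 125
(-113 + N)*(71 - 1*(-17)) = (-113 + 125)*(71 - 1*(-17)) = 12*(71 + 17) = 12*88 = 1056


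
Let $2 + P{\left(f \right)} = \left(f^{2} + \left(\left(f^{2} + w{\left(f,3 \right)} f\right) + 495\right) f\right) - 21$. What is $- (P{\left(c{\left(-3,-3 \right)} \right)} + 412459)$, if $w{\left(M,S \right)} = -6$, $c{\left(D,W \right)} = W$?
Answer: $-410879$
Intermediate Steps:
$P{\left(f \right)} = -23 + f^{2} + f \left(495 + f^{2} - 6 f\right)$ ($P{\left(f \right)} = -2 - \left(21 - f^{2} - \left(\left(f^{2} - 6 f\right) + 495\right) f\right) = -2 - \left(21 - f^{2} - \left(495 + f^{2} - 6 f\right) f\right) = -2 - \left(21 - f^{2} - f \left(495 + f^{2} - 6 f\right)\right) = -2 + \left(-21 + f^{2} + f \left(495 + f^{2} - 6 f\right)\right) = -23 + f^{2} + f \left(495 + f^{2} - 6 f\right)$)
$- (P{\left(c{\left(-3,-3 \right)} \right)} + 412459) = - (\left(-23 + \left(-3\right)^{3} - 5 \left(-3\right)^{2} + 495 \left(-3\right)\right) + 412459) = - (\left(-23 - 27 - 45 - 1485\right) + 412459) = - (-1580 + 412459) = \left(-1\right) 410879 = -410879$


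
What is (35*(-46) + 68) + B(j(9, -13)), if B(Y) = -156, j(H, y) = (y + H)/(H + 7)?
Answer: -1698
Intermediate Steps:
j(H, y) = (H + y)/(7 + H)
(35*(-46) + 68) + B(j(9, -13)) = (35*(-46) + 68) - 156 = (-1610 + 68) - 156 = -1542 - 156 = -1698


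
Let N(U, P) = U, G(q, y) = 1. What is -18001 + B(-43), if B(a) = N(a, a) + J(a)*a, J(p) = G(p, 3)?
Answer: -18087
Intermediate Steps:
J(p) = 1
B(a) = 2*a (B(a) = a + 1*a = a + a = 2*a)
-18001 + B(-43) = -18001 + 2*(-43) = -18001 - 86 = -18087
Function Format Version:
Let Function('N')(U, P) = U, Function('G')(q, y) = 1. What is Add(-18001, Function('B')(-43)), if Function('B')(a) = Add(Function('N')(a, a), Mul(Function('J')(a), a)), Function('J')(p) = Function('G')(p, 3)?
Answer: -18087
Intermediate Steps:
Function('J')(p) = 1
Function('B')(a) = Mul(2, a) (Function('B')(a) = Add(a, Mul(1, a)) = Add(a, a) = Mul(2, a))
Add(-18001, Function('B')(-43)) = Add(-18001, Mul(2, -43)) = Add(-18001, -86) = -18087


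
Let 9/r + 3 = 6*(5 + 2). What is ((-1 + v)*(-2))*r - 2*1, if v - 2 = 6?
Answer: -68/13 ≈ -5.2308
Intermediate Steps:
v = 8 (v = 2 + 6 = 8)
r = 3/13 (r = 9/(-3 + 6*(5 + 2)) = 9/(-3 + 6*7) = 9/(-3 + 42) = 9/39 = 9*(1/39) = 3/13 ≈ 0.23077)
((-1 + v)*(-2))*r - 2*1 = ((-1 + 8)*(-2))*(3/13) - 2*1 = (7*(-2))*(3/13) - 2 = -14*3/13 - 2 = -42/13 - 2 = -68/13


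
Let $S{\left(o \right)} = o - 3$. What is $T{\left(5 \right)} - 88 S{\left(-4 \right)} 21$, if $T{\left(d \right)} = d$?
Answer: $12941$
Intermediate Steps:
$S{\left(o \right)} = -3 + o$
$T{\left(5 \right)} - 88 S{\left(-4 \right)} 21 = 5 - 88 \left(-3 - 4\right) 21 = 5 - 88 \left(\left(-7\right) 21\right) = 5 - -12936 = 5 + 12936 = 12941$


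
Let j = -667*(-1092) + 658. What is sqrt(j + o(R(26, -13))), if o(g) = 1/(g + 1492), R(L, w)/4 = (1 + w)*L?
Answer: sqrt(10850763509)/122 ≈ 853.83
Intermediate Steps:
R(L, w) = 4*L*(1 + w) (R(L, w) = 4*((1 + w)*L) = 4*(L*(1 + w)) = 4*L*(1 + w))
o(g) = 1/(1492 + g)
j = 729022 (j = 728364 + 658 = 729022)
sqrt(j + o(R(26, -13))) = sqrt(729022 + 1/(1492 + 4*26*(1 - 13))) = sqrt(729022 + 1/(1492 + 4*26*(-12))) = sqrt(729022 + 1/(1492 - 1248)) = sqrt(729022 + 1/244) = sqrt(177881369/244) = sqrt(10850763509)/122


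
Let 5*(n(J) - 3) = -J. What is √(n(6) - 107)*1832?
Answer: 1832*I*√2630/5 ≈ 18790.0*I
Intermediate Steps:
n(J) = 3 - J/5 (n(J) = 3 + (-J)/5 = 3 - J/5)
√(n(6) - 107)*1832 = √((3 - ⅕*6) - 107)*1832 = √((3 - 6/5) - 107)*1832 = √(9/5 - 107)*1832 = √(-526/5)*1832 = (I*√2630/5)*1832 = 1832*I*√2630/5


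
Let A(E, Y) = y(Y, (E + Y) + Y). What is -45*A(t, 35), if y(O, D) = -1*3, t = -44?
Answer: 135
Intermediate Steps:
y(O, D) = -3
A(E, Y) = -3
-45*A(t, 35) = -45*(-3) = 135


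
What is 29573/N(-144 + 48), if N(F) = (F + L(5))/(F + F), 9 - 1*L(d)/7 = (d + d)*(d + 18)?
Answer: 5678016/1643 ≈ 3455.9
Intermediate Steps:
L(d) = 63 - 14*d*(18 + d) (L(d) = 63 - 7*(d + d)*(d + 18) = 63 - 7*2*d*(18 + d) = 63 - 14*d*(18 + d))
N(F) = (-1547 + F)/(2*F) (N(F) = (F + (63 - 252*5 - 14*5**2))/(F + F) = (F + (63 - 1260 - 14*25))/((2*F)) = (F + (63 - 1260 - 350))*(1/(2*F)) = (F - 1547)*(1/(2*F)) = (-1547 + F)*(1/(2*F)) = (-1547 + F)/(2*F))
29573/N(-144 + 48) = 29573/(((-1547 + (-144 + 48))/(2*(-144 + 48)))) = 29573/(((1/2)*(-1547 - 96)/(-96))) = 29573/(((1/2)*(-1/96)*(-1643))) = 29573/(1643/192) = 29573*(192/1643) = 5678016/1643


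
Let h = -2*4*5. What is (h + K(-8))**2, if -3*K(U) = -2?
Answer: 13924/9 ≈ 1547.1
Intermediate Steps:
K(U) = 2/3 (K(U) = -1/3*(-2) = 2/3)
h = -40 (h = -8*5 = -40)
(h + K(-8))**2 = (-40 + 2/3)**2 = (-118/3)**2 = 13924/9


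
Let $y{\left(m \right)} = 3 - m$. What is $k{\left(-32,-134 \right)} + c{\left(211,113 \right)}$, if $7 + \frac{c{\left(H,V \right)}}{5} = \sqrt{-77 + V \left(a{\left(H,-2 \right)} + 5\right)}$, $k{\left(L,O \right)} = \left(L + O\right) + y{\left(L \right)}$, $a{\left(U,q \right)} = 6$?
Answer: $-166 + 5 \sqrt{1166} \approx 4.7337$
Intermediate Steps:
$k{\left(L,O \right)} = 3 + O$ ($k{\left(L,O \right)} = \left(L + O\right) - \left(-3 + L\right) = 3 + O$)
$c{\left(H,V \right)} = -35 + 5 \sqrt{-77 + 11 V}$ ($c{\left(H,V \right)} = -35 + 5 \sqrt{-77 + V \left(6 + 5\right)} = -35 + 5 \sqrt{-77 + V 11} = -35 + 5 \sqrt{-77 + 11 V}$)
$k{\left(-32,-134 \right)} + c{\left(211,113 \right)} = \left(3 - 134\right) - \left(35 - 5 \sqrt{-77 + 11 \cdot 113}\right) = -131 - \left(35 - 5 \sqrt{-77 + 1243}\right) = -131 - \left(35 - 5 \sqrt{1166}\right) = -166 + 5 \sqrt{1166}$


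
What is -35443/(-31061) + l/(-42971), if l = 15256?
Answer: 1049154537/1334722231 ≈ 0.78605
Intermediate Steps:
-35443/(-31061) + l/(-42971) = -35443/(-31061) + 15256/(-42971) = -35443*(-1/31061) + 15256*(-1/42971) = 35443/31061 - 15256/42971 = 1049154537/1334722231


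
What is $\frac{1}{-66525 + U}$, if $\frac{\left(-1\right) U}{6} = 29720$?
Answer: $- \frac{1}{244845} \approx -4.0842 \cdot 10^{-6}$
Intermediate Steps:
$U = -178320$ ($U = \left(-6\right) 29720 = -178320$)
$\frac{1}{-66525 + U} = \frac{1}{-66525 - 178320} = \frac{1}{-244845} = - \frac{1}{244845}$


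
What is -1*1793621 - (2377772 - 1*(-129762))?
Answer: -4301155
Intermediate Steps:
-1*1793621 - (2377772 - 1*(-129762)) = -1793621 - (2377772 + 129762) = -1793621 - 1*2507534 = -1793621 - 2507534 = -4301155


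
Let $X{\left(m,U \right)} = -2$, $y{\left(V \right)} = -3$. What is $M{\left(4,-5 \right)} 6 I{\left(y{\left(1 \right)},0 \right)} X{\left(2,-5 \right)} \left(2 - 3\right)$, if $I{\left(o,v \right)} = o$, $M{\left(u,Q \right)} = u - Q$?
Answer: $-324$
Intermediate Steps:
$M{\left(4,-5 \right)} 6 I{\left(y{\left(1 \right)},0 \right)} X{\left(2,-5 \right)} \left(2 - 3\right) = \left(4 - -5\right) 6 \left(-3\right) \left(- 2 \left(2 - 3\right)\right) = \left(4 + 5\right) 6 \left(-3\right) \left(\left(-2\right) \left(-1\right)\right) = 9 \cdot 6 \left(-3\right) 2 = 54 \left(-3\right) 2 = \left(-162\right) 2 = -324$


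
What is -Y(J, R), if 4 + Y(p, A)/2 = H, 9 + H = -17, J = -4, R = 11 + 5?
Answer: 60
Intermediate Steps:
R = 16
H = -26 (H = -9 - 17 = -26)
Y(p, A) = -60 (Y(p, A) = -8 + 2*(-26) = -8 - 52 = -60)
-Y(J, R) = -1*(-60) = 60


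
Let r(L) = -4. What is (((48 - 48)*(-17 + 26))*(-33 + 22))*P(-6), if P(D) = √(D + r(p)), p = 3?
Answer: 0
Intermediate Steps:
P(D) = √(-4 + D) (P(D) = √(D - 4) = √(-4 + D))
(((48 - 48)*(-17 + 26))*(-33 + 22))*P(-6) = (((48 - 48)*(-17 + 26))*(-33 + 22))*√(-4 - 6) = ((0*9)*(-11))*√(-10) = (0*(-11))*(I*√10) = 0*(I*√10) = 0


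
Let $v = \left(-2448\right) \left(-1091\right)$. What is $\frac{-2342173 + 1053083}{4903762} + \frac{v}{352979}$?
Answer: $\frac{6320894465053}{865462503499} \approx 7.3035$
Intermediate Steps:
$v = 2670768$
$\frac{-2342173 + 1053083}{4903762} + \frac{v}{352979} = \frac{-2342173 + 1053083}{4903762} + \frac{2670768}{352979} = \left(-1289090\right) \frac{1}{4903762} + 2670768 \cdot \frac{1}{352979} = - \frac{644545}{2451881} + \frac{2670768}{352979} = \frac{6320894465053}{865462503499}$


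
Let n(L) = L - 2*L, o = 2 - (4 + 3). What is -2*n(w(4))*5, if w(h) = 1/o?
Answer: -2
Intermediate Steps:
o = -5 (o = 2 - 1*7 = 2 - 7 = -5)
w(h) = -⅕ (w(h) = 1/(-5) = -⅕)
n(L) = -L
-2*n(w(4))*5 = -(-2)*(-1)/5*5 = -2*⅕*5 = -⅖*5 = -2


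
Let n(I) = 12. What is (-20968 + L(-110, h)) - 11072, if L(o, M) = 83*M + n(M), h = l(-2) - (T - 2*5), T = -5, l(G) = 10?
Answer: -29953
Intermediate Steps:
h = 25 (h = 10 - (-5 - 2*5) = 10 - (-5 - 10) = 10 - 1*(-15) = 10 + 15 = 25)
L(o, M) = 12 + 83*M (L(o, M) = 83*M + 12 = 12 + 83*M)
(-20968 + L(-110, h)) - 11072 = (-20968 + (12 + 83*25)) - 11072 = (-20968 + (12 + 2075)) - 11072 = (-20968 + 2087) - 11072 = -18881 - 11072 = -29953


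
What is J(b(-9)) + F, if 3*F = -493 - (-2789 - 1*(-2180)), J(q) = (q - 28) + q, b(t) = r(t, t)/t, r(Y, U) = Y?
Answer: 38/3 ≈ 12.667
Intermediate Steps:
b(t) = 1 (b(t) = t/t = 1)
J(q) = -28 + 2*q (J(q) = (-28 + q) + q = -28 + 2*q)
F = 116/3 (F = (-493 - (-2789 - 1*(-2180)))/3 = (-493 - (-2789 + 2180))/3 = (-493 - 1*(-609))/3 = (-493 + 609)/3 = (1/3)*116 = 116/3 ≈ 38.667)
J(b(-9)) + F = (-28 + 2*1) + 116/3 = (-28 + 2) + 116/3 = -26 + 116/3 = 38/3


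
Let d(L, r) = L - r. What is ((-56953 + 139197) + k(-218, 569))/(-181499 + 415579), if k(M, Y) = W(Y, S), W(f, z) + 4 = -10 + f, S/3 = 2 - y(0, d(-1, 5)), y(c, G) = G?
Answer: 82799/234080 ≈ 0.35372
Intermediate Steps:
S = 24 (S = 3*(2 - (-1 - 1*5)) = 3*(2 - (-1 - 5)) = 3*(2 - 1*(-6)) = 3*(2 + 6) = 3*8 = 24)
W(f, z) = -14 + f (W(f, z) = -4 + (-10 + f) = -14 + f)
k(M, Y) = -14 + Y
((-56953 + 139197) + k(-218, 569))/(-181499 + 415579) = ((-56953 + 139197) + (-14 + 569))/(-181499 + 415579) = (82244 + 555)/234080 = 82799*(1/234080) = 82799/234080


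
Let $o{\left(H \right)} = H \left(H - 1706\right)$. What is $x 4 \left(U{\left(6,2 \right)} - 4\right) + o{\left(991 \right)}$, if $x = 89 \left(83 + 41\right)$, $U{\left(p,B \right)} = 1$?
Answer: $-840997$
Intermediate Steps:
$o{\left(H \right)} = H \left(-1706 + H\right)$
$x = 11036$ ($x = 89 \cdot 124 = 11036$)
$x 4 \left(U{\left(6,2 \right)} - 4\right) + o{\left(991 \right)} = 11036 \cdot 4 \left(1 - 4\right) + 991 \left(-1706 + 991\right) = 11036 \cdot 4 \left(-3\right) + 991 \left(-715\right) = 11036 \left(-12\right) - 708565 = -132432 - 708565 = -840997$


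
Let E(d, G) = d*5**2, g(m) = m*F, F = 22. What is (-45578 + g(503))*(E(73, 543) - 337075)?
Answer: 11570148000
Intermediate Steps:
g(m) = 22*m (g(m) = m*22 = 22*m)
E(d, G) = 25*d (E(d, G) = d*25 = 25*d)
(-45578 + g(503))*(E(73, 543) - 337075) = (-45578 + 22*503)*(25*73 - 337075) = (-45578 + 11066)*(1825 - 337075) = -34512*(-335250) = 11570148000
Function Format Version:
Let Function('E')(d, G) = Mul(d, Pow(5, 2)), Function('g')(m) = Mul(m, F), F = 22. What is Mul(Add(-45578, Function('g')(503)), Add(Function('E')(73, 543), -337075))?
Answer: 11570148000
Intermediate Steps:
Function('g')(m) = Mul(22, m) (Function('g')(m) = Mul(m, 22) = Mul(22, m))
Function('E')(d, G) = Mul(25, d) (Function('E')(d, G) = Mul(d, 25) = Mul(25, d))
Mul(Add(-45578, Function('g')(503)), Add(Function('E')(73, 543), -337075)) = Mul(Add(-45578, Mul(22, 503)), Add(Mul(25, 73), -337075)) = Mul(Add(-45578, 11066), Add(1825, -337075)) = Mul(-34512, -335250) = 11570148000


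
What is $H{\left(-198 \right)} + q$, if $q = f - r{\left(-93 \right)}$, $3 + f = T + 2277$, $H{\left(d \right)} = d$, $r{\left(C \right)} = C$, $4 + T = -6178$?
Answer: $-4013$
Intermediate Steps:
$T = -6182$ ($T = -4 - 6178 = -6182$)
$f = -3908$ ($f = -3 + \left(-6182 + 2277\right) = -3 - 3905 = -3908$)
$q = -3815$ ($q = -3908 - -93 = -3908 + 93 = -3815$)
$H{\left(-198 \right)} + q = -198 - 3815 = -4013$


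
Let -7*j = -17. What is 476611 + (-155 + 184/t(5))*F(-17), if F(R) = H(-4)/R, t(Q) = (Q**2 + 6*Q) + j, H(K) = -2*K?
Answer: 1628823875/3417 ≈ 4.7668e+5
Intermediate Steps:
j = 17/7 (j = -1/7*(-17) = 17/7 ≈ 2.4286)
t(Q) = 17/7 + Q**2 + 6*Q (t(Q) = (Q**2 + 6*Q) + 17/7 = 17/7 + Q**2 + 6*Q)
F(R) = 8/R (F(R) = (-2*(-4))/R = 8/R)
476611 + (-155 + 184/t(5))*F(-17) = 476611 + (-155 + 184/(17/7 + 5**2 + 6*5))*(8/(-17)) = 476611 + (-155 + 184/(17/7 + 25 + 30))*(8*(-1/17)) = 476611 + (-155 + 184/(402/7))*(-8/17) = 476611 + (-155 + 184*(7/402))*(-8/17) = 476611 + (-155 + 644/201)*(-8/17) = 476611 - 30511/201*(-8/17) = 476611 + 244088/3417 = 1628823875/3417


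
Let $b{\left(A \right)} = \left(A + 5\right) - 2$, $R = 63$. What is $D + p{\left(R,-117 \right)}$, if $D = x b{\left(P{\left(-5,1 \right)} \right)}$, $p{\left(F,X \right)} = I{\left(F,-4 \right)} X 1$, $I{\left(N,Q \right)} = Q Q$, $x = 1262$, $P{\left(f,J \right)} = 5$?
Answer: $8224$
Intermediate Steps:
$I{\left(N,Q \right)} = Q^{2}$
$b{\left(A \right)} = 3 + A$ ($b{\left(A \right)} = \left(5 + A\right) - 2 = 3 + A$)
$p{\left(F,X \right)} = 16 X$ ($p{\left(F,X \right)} = \left(-4\right)^{2} X 1 = 16 X 1 = 16 X$)
$D = 10096$ ($D = 1262 \left(3 + 5\right) = 1262 \cdot 8 = 10096$)
$D + p{\left(R,-117 \right)} = 10096 + 16 \left(-117\right) = 10096 - 1872 = 8224$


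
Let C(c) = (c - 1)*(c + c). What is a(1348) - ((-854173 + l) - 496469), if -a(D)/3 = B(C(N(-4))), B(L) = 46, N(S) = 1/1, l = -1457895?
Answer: 2808399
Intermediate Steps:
N(S) = 1
C(c) = 2*c*(-1 + c) (C(c) = (-1 + c)*(2*c) = 2*c*(-1 + c))
a(D) = -138 (a(D) = -3*46 = -138)
a(1348) - ((-854173 + l) - 496469) = -138 - ((-854173 - 1457895) - 496469) = -138 - (-2312068 - 496469) = -138 - 1*(-2808537) = -138 + 2808537 = 2808399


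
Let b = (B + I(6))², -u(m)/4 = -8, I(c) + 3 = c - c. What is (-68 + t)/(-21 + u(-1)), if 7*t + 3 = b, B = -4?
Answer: -430/77 ≈ -5.5844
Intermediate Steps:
I(c) = -3 (I(c) = -3 + (c - c) = -3 + 0 = -3)
u(m) = 32 (u(m) = -4*(-8) = 32)
b = 49 (b = (-4 - 3)² = (-7)² = 49)
t = 46/7 (t = -3/7 + (⅐)*49 = -3/7 + 7 = 46/7 ≈ 6.5714)
(-68 + t)/(-21 + u(-1)) = (-68 + 46/7)/(-21 + 32) = -430/7/11 = (1/11)*(-430/7) = -430/77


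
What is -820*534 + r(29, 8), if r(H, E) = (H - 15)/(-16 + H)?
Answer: -5692426/13 ≈ -4.3788e+5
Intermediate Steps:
r(H, E) = (-15 + H)/(-16 + H)
-820*534 + r(29, 8) = -820*534 + (-15 + 29)/(-16 + 29) = -437880 + 14/13 = -5692426/13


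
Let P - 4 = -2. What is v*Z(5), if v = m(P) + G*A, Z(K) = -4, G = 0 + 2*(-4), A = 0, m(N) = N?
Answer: -8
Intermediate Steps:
P = 2 (P = 4 - 2 = 2)
G = -8 (G = 0 - 8 = -8)
v = 2 (v = 2 - 8*0 = 2 + 0 = 2)
v*Z(5) = 2*(-4) = -8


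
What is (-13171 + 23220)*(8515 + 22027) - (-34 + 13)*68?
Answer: 306917986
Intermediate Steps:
(-13171 + 23220)*(8515 + 22027) - (-34 + 13)*68 = 10049*30542 - (-21)*68 = 306916558 - 1*(-1428) = 306916558 + 1428 = 306917986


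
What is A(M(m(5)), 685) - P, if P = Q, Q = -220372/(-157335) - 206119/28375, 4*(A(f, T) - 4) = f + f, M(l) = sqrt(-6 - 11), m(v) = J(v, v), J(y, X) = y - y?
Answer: 8806839973/892876125 + I*sqrt(17)/2 ≈ 9.8634 + 2.0616*I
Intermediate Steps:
J(y, X) = 0
m(v) = 0
M(l) = I*sqrt(17) (M(l) = sqrt(-17) = I*sqrt(17))
A(f, T) = 4 + f/2 (A(f, T) = 4 + (f + f)/4 = 4 + (2*f)/4 = 4 + f/2)
Q = -5235335473/892876125 (Q = -220372*(-1/157335) - 206119*1/28375 = 220372/157335 - 206119/28375 = -5235335473/892876125 ≈ -5.8634)
P = -5235335473/892876125 ≈ -5.8634
A(M(m(5)), 685) - P = (4 + (I*sqrt(17))/2) - 1*(-5235335473/892876125) = (4 + I*sqrt(17)/2) + 5235335473/892876125 = 8806839973/892876125 + I*sqrt(17)/2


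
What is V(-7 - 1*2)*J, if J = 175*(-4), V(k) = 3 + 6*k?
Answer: 35700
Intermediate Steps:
J = -700
V(-7 - 1*2)*J = (3 + 6*(-7 - 1*2))*(-700) = (3 + 6*(-7 - 2))*(-700) = (3 + 6*(-9))*(-700) = (3 - 54)*(-700) = -51*(-700) = 35700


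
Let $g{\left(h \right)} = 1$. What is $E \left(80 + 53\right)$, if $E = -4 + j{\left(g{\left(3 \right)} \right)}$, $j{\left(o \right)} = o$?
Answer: $-399$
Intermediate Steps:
$E = -3$ ($E = -4 + 1 = -3$)
$E \left(80 + 53\right) = - 3 \left(80 + 53\right) = \left(-3\right) 133 = -399$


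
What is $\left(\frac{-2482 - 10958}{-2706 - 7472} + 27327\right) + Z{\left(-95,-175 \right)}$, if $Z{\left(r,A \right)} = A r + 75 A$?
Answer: $\frac{22412189}{727} \approx 30828.0$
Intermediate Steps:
$Z{\left(r,A \right)} = 75 A + A r$
$\left(\frac{-2482 - 10958}{-2706 - 7472} + 27327\right) + Z{\left(-95,-175 \right)} = \left(\frac{-2482 - 10958}{-2706 - 7472} + 27327\right) - 175 \left(75 - 95\right) = \left(- \frac{13440}{-10178} + 27327\right) - -3500 = \left(\left(-13440\right) \left(- \frac{1}{10178}\right) + 27327\right) + 3500 = \left(\frac{960}{727} + 27327\right) + 3500 = \frac{19867689}{727} + 3500 = \frac{22412189}{727}$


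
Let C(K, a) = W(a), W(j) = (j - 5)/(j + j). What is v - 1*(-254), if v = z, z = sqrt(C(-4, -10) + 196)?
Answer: 254 + sqrt(787)/2 ≈ 268.03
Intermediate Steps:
W(j) = (-5 + j)/(2*j) (W(j) = (-5 + j)/((2*j)) = (-5 + j)*(1/(2*j)) = (-5 + j)/(2*j))
C(K, a) = (-5 + a)/(2*a)
z = sqrt(787)/2 (z = sqrt((1/2)*(-5 - 10)/(-10) + 196) = sqrt((1/2)*(-1/10)*(-15) + 196) = sqrt(3/4 + 196) = sqrt(787/4) = sqrt(787)/2 ≈ 14.027)
v = sqrt(787)/2 ≈ 14.027
v - 1*(-254) = sqrt(787)/2 - 1*(-254) = sqrt(787)/2 + 254 = 254 + sqrt(787)/2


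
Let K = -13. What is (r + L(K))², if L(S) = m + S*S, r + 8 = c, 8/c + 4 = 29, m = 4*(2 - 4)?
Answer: 14691889/625 ≈ 23507.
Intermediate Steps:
m = -8 (m = 4*(-2) = -8)
c = 8/25 (c = 8/(-4 + 29) = 8/25 ≈ 0.32000)
r = -192/25 (r = -8 + 8/25 = -192/25 ≈ -7.6800)
L(S) = -8 + S² (L(S) = -8 + S*S = -8 + S²)
(r + L(K))² = (-192/25 + (-8 + (-13)²))² = (-192/25 + (-8 + 169))² = (-192/25 + 161)² = (3833/25)² = 14691889/625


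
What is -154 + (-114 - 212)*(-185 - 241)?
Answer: 138722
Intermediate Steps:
-154 + (-114 - 212)*(-185 - 241) = -154 - 326*(-426) = -154 + 138876 = 138722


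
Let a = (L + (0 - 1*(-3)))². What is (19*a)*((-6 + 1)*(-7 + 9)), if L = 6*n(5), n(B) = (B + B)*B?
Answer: -17443710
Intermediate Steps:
n(B) = 2*B² (n(B) = (2*B)*B = 2*B²)
L = 300 (L = 6*(2*5²) = 6*(2*25) = 6*50 = 300)
a = 91809 (a = (300 + (0 - 1*(-3)))² = (300 + (0 + 3))² = (300 + 3)² = 303² = 91809)
(19*a)*((-6 + 1)*(-7 + 9)) = (19*91809)*((-6 + 1)*(-7 + 9)) = 1744371*(-5*2) = 1744371*(-10) = -17443710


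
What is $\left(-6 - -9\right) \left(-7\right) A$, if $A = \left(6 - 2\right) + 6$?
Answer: $-210$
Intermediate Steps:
$A = 10$ ($A = 4 + 6 = 10$)
$\left(-6 - -9\right) \left(-7\right) A = \left(-6 - -9\right) \left(-7\right) 10 = \left(-6 + 9\right) \left(-7\right) 10 = 3 \left(-7\right) 10 = \left(-21\right) 10 = -210$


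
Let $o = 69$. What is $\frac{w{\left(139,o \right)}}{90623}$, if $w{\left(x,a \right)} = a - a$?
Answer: $0$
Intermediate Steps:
$w{\left(x,a \right)} = 0$
$\frac{w{\left(139,o \right)}}{90623} = \frac{0}{90623} = 0 \cdot \frac{1}{90623} = 0$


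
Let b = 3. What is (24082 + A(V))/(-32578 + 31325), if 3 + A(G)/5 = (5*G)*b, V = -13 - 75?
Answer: -17467/1253 ≈ -13.940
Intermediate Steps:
V = -88
A(G) = -15 + 75*G (A(G) = -15 + 5*((5*G)*3) = -15 + 5*(15*G) = -15 + 75*G)
(24082 + A(V))/(-32578 + 31325) = (24082 + (-15 + 75*(-88)))/(-32578 + 31325) = (24082 + (-15 - 6600))/(-1253) = (24082 - 6615)*(-1/1253) = 17467*(-1/1253) = -17467/1253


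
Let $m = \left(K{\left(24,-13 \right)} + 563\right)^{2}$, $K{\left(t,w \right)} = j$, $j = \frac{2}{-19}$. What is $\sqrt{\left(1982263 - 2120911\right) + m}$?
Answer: $\frac{\sqrt{64331097}}{19} \approx 422.14$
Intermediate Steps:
$j = - \frac{2}{19}$ ($j = 2 \left(- \frac{1}{19}\right) = - \frac{2}{19} \approx -0.10526$)
$K{\left(t,w \right)} = - \frac{2}{19}$
$m = \frac{114383025}{361}$ ($m = \left(- \frac{2}{19} + 563\right)^{2} = \left(\frac{10695}{19}\right)^{2} = \frac{114383025}{361} \approx 3.1685 \cdot 10^{5}$)
$\sqrt{\left(1982263 - 2120911\right) + m} = \sqrt{\left(1982263 - 2120911\right) + \frac{114383025}{361}} = \sqrt{-138648 + \frac{114383025}{361}} = \sqrt{\frac{64331097}{361}} = \frac{\sqrt{64331097}}{19}$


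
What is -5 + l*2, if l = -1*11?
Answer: -27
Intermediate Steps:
l = -11
-5 + l*2 = -5 - 11*2 = -5 - 22 = -27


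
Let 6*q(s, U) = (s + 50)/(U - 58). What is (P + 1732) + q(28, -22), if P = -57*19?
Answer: 51907/80 ≈ 648.84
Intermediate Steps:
P = -1083
q(s, U) = (50 + s)/(6*(-58 + U)) (q(s, U) = ((s + 50)/(U - 58))/6 = ((50 + s)/(-58 + U))/6 = (50 + s)/(6*(-58 + U)))
(P + 1732) + q(28, -22) = (-1083 + 1732) + (50 + 28)/(6*(-58 - 22)) = 649 + (⅙)*78/(-80) = 649 + (⅙)*(-1/80)*78 = 649 - 13/80 = 51907/80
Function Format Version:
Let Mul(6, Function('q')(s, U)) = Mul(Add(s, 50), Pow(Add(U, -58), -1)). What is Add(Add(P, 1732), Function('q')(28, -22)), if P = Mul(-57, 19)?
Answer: Rational(51907, 80) ≈ 648.84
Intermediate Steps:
P = -1083
Function('q')(s, U) = Mul(Rational(1, 6), Pow(Add(-58, U), -1), Add(50, s)) (Function('q')(s, U) = Mul(Rational(1, 6), Mul(Add(s, 50), Pow(Add(U, -58), -1))) = Mul(Rational(1, 6), Mul(Add(50, s), Pow(Add(-58, U), -1))) = Mul(Rational(1, 6), Mul(Pow(Add(-58, U), -1), Add(50, s))) = Mul(Rational(1, 6), Pow(Add(-58, U), -1), Add(50, s)))
Add(Add(P, 1732), Function('q')(28, -22)) = Add(Add(-1083, 1732), Mul(Rational(1, 6), Pow(Add(-58, -22), -1), Add(50, 28))) = Add(649, Mul(Rational(1, 6), Pow(-80, -1), 78)) = Add(649, Mul(Rational(1, 6), Rational(-1, 80), 78)) = Add(649, Rational(-13, 80)) = Rational(51907, 80)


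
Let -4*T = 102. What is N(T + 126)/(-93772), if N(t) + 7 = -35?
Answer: 3/6698 ≈ 0.00044789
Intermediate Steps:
T = -51/2 (T = -1/4*102 = -51/2 ≈ -25.500)
N(t) = -42 (N(t) = -7 - 35 = -42)
N(T + 126)/(-93772) = -42/(-93772) = -42*(-1/93772) = 3/6698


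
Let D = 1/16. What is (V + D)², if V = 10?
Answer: 25921/256 ≈ 101.25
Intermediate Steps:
D = 1/16 ≈ 0.062500
(V + D)² = (10 + 1/16)² = (161/16)² = 25921/256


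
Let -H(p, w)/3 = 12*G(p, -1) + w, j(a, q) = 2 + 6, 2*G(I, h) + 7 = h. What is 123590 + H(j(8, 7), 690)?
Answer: 121664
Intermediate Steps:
G(I, h) = -7/2 + h/2
j(a, q) = 8
H(p, w) = 144 - 3*w (H(p, w) = -3*(12*(-7/2 + (1/2)*(-1)) + w) = -3*(12*(-7/2 - 1/2) + w) = -3*(12*(-4) + w) = -3*(-48 + w) = 144 - 3*w)
123590 + H(j(8, 7), 690) = 123590 + (144 - 3*690) = 123590 + (144 - 2070) = 123590 - 1926 = 121664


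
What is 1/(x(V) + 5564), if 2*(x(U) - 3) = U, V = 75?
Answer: 2/11209 ≈ 0.00017843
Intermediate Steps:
x(U) = 3 + U/2
1/(x(V) + 5564) = 1/((3 + (½)*75) + 5564) = 1/((3 + 75/2) + 5564) = 1/(81/2 + 5564) = 1/(11209/2) = 2/11209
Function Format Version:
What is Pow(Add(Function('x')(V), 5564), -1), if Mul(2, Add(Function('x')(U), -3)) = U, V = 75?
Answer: Rational(2, 11209) ≈ 0.00017843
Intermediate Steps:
Function('x')(U) = Add(3, Mul(Rational(1, 2), U))
Pow(Add(Function('x')(V), 5564), -1) = Pow(Add(Add(3, Mul(Rational(1, 2), 75)), 5564), -1) = Pow(Add(Add(3, Rational(75, 2)), 5564), -1) = Pow(Add(Rational(81, 2), 5564), -1) = Pow(Rational(11209, 2), -1) = Rational(2, 11209)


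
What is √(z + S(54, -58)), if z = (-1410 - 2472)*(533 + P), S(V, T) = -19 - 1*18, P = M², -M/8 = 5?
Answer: I*√8280343 ≈ 2877.6*I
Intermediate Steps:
M = -40 (M = -8*5 = -40)
P = 1600 (P = (-40)² = 1600)
S(V, T) = -37 (S(V, T) = -19 - 18 = -37)
z = -8280306 (z = (-1410 - 2472)*(533 + 1600) = -3882*2133 = -8280306)
√(z + S(54, -58)) = √(-8280306 - 37) = √(-8280343) = I*√8280343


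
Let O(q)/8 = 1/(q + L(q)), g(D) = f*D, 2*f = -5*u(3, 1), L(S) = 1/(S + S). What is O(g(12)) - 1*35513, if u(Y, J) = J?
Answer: -63959393/1801 ≈ -35513.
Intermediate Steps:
L(S) = 1/(2*S)
f = -5/2 (f = (-5*1)/2 = (½)*(-5) = -5/2 ≈ -2.5000)
g(D) = -5*D/2
O(q) = 8/(q + 1/(2*q))
O(g(12)) - 1*35513 = 16*(-5/2*12)/(1 + 2*(-5/2*12)²) - 1*35513 = 16*(-30)/(1 + 2*(-30)²) - 35513 = 16*(-30)/(1 + 2*900) - 35513 = 16*(-30)/(1 + 1800) - 35513 = 16*(-30)/1801 - 35513 = 16*(-30)*(1/1801) - 35513 = -480/1801 - 35513 = -63959393/1801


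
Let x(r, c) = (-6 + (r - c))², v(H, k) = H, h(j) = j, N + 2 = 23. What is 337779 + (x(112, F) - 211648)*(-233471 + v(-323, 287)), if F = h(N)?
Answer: 47793208641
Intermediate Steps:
N = 21 (N = -2 + 23 = 21)
F = 21
x(r, c) = (-6 + r - c)²
337779 + (x(112, F) - 211648)*(-233471 + v(-323, 287)) = 337779 + ((6 + 21 - 1*112)² - 211648)*(-233471 - 323) = 337779 + ((6 + 21 - 112)² - 211648)*(-233794) = 337779 + ((-85)² - 211648)*(-233794) = 337779 + (7225 - 211648)*(-233794) = 337779 - 204423*(-233794) = 337779 + 47792870862 = 47793208641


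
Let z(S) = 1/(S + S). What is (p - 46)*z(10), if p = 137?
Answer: 91/20 ≈ 4.5500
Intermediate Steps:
z(S) = 1/(2*S)
(p - 46)*z(10) = (137 - 46)*((½)/10) = 91*((½)*(⅒)) = 91*(1/20) = 91/20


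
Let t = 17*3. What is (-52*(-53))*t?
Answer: 140556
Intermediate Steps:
t = 51
(-52*(-53))*t = -52*(-53)*51 = 2756*51 = 140556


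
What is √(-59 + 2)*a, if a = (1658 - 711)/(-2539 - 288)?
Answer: -947*I*√57/2827 ≈ -2.5291*I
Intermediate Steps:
a = -947/2827 (a = 947/(-2827) = 947*(-1/2827) = -947/2827 ≈ -0.33498)
√(-59 + 2)*a = √(-59 + 2)*(-947/2827) = √(-57)*(-947/2827) = (I*√57)*(-947/2827) = -947*I*√57/2827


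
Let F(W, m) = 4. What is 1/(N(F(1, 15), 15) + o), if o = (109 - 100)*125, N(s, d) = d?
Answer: 1/1140 ≈ 0.00087719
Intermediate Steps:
o = 1125 (o = 9*125 = 1125)
1/(N(F(1, 15), 15) + o) = 1/(15 + 1125) = 1/1140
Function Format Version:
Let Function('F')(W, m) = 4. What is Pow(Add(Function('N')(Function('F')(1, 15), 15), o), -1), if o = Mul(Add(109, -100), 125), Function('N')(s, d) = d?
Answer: Rational(1, 1140) ≈ 0.00087719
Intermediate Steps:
o = 1125 (o = Mul(9, 125) = 1125)
Pow(Add(Function('N')(Function('F')(1, 15), 15), o), -1) = Pow(Add(15, 1125), -1) = Pow(1140, -1) = Rational(1, 1140)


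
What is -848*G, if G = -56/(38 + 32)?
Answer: 3392/5 ≈ 678.40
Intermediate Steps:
G = -4/5 (G = -56/70 = -56*1/70 = -4/5 ≈ -0.80000)
-848*G = -848*(-4/5) = 3392/5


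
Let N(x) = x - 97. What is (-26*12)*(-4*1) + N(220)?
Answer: 1371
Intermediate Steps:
N(x) = -97 + x
(-26*12)*(-4*1) + N(220) = (-26*12)*(-4*1) + (-97 + 220) = -312*(-4) + 123 = 1248 + 123 = 1371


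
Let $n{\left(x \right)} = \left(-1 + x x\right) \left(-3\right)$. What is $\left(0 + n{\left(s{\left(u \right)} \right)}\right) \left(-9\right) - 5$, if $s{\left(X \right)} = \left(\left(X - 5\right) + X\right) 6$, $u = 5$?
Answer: $24268$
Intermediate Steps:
$s{\left(X \right)} = -30 + 12 X$ ($s{\left(X \right)} = \left(\left(-5 + X\right) + X\right) 6 = \left(-5 + 2 X\right) 6 = -30 + 12 X$)
$n{\left(x \right)} = 3 - 3 x^{2}$ ($n{\left(x \right)} = \left(-1 + x^{2}\right) \left(-3\right) = 3 - 3 x^{2}$)
$\left(0 + n{\left(s{\left(u \right)} \right)}\right) \left(-9\right) - 5 = \left(0 + \left(3 - 3 \left(-30 + 12 \cdot 5\right)^{2}\right)\right) \left(-9\right) - 5 = \left(0 + \left(3 - 3 \left(-30 + 60\right)^{2}\right)\right) \left(-9\right) - 5 = \left(0 + \left(3 - 3 \cdot 30^{2}\right)\right) \left(-9\right) - 5 = \left(0 + \left(3 - 2700\right)\right) \left(-9\right) - 5 = \left(0 - 2697\right) \left(-9\right) - 5 = \left(-2697\right) \left(-9\right) - 5 = 24273 - 5 = 24268$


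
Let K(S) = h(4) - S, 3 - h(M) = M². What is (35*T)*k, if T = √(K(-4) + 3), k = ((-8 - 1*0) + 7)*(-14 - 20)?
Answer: 1190*I*√6 ≈ 2914.9*I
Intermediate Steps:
h(M) = 3 - M²
K(S) = -13 - S (K(S) = (3 - 1*4²) - S = (3 - 1*16) - S = (3 - 16) - S = -13 - S)
k = 34 (k = ((-8 + 0) + 7)*(-34) = (-8 + 7)*(-34) = -1*(-34) = 34)
T = I*√6 (T = √((-13 - 1*(-4)) + 3) = √((-13 + 4) + 3) = √(-9 + 3) = √(-6) = I*√6 ≈ 2.4495*I)
(35*T)*k = (35*(I*√6))*34 = (35*I*√6)*34 = 1190*I*√6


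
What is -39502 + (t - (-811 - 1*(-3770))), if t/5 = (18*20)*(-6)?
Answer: -53261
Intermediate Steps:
t = -10800 (t = 5*((18*20)*(-6)) = 5*(360*(-6)) = 5*(-2160) = -10800)
-39502 + (t - (-811 - 1*(-3770))) = -39502 + (-10800 - (-811 - 1*(-3770))) = -39502 + (-10800 - (-811 + 3770)) = -39502 + (-10800 - 1*2959) = -39502 + (-10800 - 2959) = -39502 - 13759 = -53261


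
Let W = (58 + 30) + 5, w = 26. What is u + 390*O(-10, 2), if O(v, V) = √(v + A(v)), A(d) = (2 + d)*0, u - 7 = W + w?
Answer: 126 + 390*I*√10 ≈ 126.0 + 1233.3*I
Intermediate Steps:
W = 93 (W = 88 + 5 = 93)
u = 126 (u = 7 + (93 + 26) = 7 + 119 = 126)
A(d) = 0
O(v, V) = √v (O(v, V) = √(v + 0) = √v)
u + 390*O(-10, 2) = 126 + 390*√(-10) = 126 + 390*(I*√10) = 126 + 390*I*√10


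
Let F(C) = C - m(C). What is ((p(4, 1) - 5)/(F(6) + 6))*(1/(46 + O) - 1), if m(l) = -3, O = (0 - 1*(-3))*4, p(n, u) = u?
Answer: 38/145 ≈ 0.26207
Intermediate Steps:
O = 12 (O = (0 + 3)*4 = 3*4 = 12)
F(C) = 3 + C (F(C) = C - 1*(-3) = C + 3 = 3 + C)
((p(4, 1) - 5)/(F(6) + 6))*(1/(46 + O) - 1) = ((1 - 5)/((3 + 6) + 6))*(1/(46 + 12) - 1) = (-4/(9 + 6))*(1/58 - 1) = (-4/15)*(1/58 - 1) = -4*1/15*(-57/58) = -4/15*(-57/58) = 38/145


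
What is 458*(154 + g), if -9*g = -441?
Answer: 92974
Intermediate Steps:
g = 49 (g = -⅑*(-441) = 49)
458*(154 + g) = 458*(154 + 49) = 458*203 = 92974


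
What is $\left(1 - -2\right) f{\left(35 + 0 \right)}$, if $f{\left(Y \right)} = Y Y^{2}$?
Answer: $128625$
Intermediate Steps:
$f{\left(Y \right)} = Y^{3}$
$\left(1 - -2\right) f{\left(35 + 0 \right)} = \left(1 - -2\right) \left(35 + 0\right)^{3} = \left(1 + 2\right) 35^{3} = 3 \cdot 42875 = 128625$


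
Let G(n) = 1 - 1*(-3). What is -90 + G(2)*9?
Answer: -54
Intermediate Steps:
G(n) = 4 (G(n) = 1 + 3 = 4)
-90 + G(2)*9 = -90 + 4*9 = -90 + 36 = -54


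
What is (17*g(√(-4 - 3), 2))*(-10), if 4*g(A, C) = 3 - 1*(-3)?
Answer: -255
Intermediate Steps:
g(A, C) = 3/2 (g(A, C) = (3 - 1*(-3))/4 = (3 + 3)/4 = (¼)*6 = 3/2)
(17*g(√(-4 - 3), 2))*(-10) = (17*(3/2))*(-10) = (51/2)*(-10) = -255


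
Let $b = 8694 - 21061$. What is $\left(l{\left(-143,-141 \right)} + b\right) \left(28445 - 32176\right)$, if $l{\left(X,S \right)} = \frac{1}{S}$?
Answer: $\frac{6505923788}{141} \approx 4.6141 \cdot 10^{7}$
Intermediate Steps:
$b = -12367$
$\left(l{\left(-143,-141 \right)} + b\right) \left(28445 - 32176\right) = \left(\frac{1}{-141} - 12367\right) \left(28445 - 32176\right) = \left(- \frac{1}{141} - 12367\right) \left(-3731\right) = \left(- \frac{1743748}{141}\right) \left(-3731\right) = \frac{6505923788}{141}$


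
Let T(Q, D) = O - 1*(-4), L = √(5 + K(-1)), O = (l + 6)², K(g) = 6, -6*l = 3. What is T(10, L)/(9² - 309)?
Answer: -137/912 ≈ -0.15022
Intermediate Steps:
l = -½ (l = -⅙*3 = -½ ≈ -0.50000)
O = 121/4 (O = (-½ + 6)² = (11/2)² = 121/4 ≈ 30.250)
L = √11 (L = √(5 + 6) = √11 ≈ 3.3166)
T(Q, D) = 137/4 (T(Q, D) = 121/4 - 1*(-4) = 121/4 + 4 = 137/4)
T(10, L)/(9² - 309) = 137/(4*(9² - 309)) = 137/(4*(81 - 309)) = (137/4)/(-228) = (137/4)*(-1/228) = -137/912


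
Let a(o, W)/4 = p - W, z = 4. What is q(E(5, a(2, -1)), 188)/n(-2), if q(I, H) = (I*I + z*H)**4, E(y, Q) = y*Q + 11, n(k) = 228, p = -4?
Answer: 32943870968427/76 ≈ 4.3347e+11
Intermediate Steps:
a(o, W) = -16 - 4*W (a(o, W) = 4*(-4 - W) = -16 - 4*W)
E(y, Q) = 11 + Q*y (E(y, Q) = Q*y + 11 = 11 + Q*y)
q(I, H) = (I**2 + 4*H)**4 (q(I, H) = (I*I + 4*H)**4 = (I**2 + 4*H)**4)
q(E(5, a(2, -1)), 188)/n(-2) = ((11 + (-16 - 4*(-1))*5)**2 + 4*188)**4/228 = ((11 + (-16 + 4)*5)**2 + 752)**4*(1/228) = ((11 - 12*5)**2 + 752)**4*(1/228) = ((11 - 60)**2 + 752)**4*(1/228) = ((-49)**2 + 752)**4*(1/228) = (2401 + 752)**4*(1/228) = 3153**4*(1/228) = 98831612905281*(1/228) = 32943870968427/76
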